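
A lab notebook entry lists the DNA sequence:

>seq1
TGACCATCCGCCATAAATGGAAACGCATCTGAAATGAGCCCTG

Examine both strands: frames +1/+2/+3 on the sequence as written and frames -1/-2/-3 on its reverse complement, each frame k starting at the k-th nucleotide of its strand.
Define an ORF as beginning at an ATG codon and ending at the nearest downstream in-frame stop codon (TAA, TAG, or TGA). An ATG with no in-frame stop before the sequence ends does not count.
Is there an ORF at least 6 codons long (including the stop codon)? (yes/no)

yes

Reverse complement (5'→3'): CAGGGCTCATTTCAGATGCGTTTCCATTTATGGCGGATGGTCA
Frame +1: TGA CCA TCC GCC ATA AAT GGA AAC GCA TCT GAA ATG AGC CCT — no ATG→stop ORF.
Frame +2: GAC CAT CCG CCA TAA ATG GAA ACG CAT CTG AAA TGA GCC CTG — ATG at 17, stop TGA at 35 → 21 nt.
Frame +3: ACC ATC CGC CAT AAA TGG AAA CGC ATC TGA AAT GAG CCC — no ATG→stop ORF.
Frame -1: CAG GGC TCA TTT CAG ATG CGT TTC CAT TTA TGG CGG ATG GTC — no ATG→stop ORF.
Frame -2: AGG GCT CAT TTC AGA TGC GTT TCC ATT TAT GGC GGA TGG TCA — no ATG→stop ORF.
Frame -3: GGG CTC ATT TCA GAT GCG TTT CCA TTT ATG GCG GAT GGT — no ATG→stop ORF.
Frame +2 has an ORF of 7 codons (positions 17–37) ≥ 6, so yes.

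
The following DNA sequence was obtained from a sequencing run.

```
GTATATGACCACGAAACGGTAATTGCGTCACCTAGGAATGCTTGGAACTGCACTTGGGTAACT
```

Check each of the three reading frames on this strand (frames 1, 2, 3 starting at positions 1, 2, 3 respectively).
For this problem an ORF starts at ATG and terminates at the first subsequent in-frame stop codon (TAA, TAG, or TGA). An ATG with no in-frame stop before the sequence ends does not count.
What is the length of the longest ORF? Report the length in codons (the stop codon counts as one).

Frame 1: GTA TAT GAC CAC GAA ACG GTA ATT GCG TCA CCT AGG AAT GCT TGG AAC TGC ACT TGG GTA ACT — no ATG→stop ORF.
Frame 2: TAT ATG ACC ACG AAA CGG TAA TTG CGT CAC CTA GGA ATG CTT GGA ACT GCA CTT GGG TAA — ATG at 5, stop TAA at 20 → 18 nt; ATG at 38, stop TAA at 59 → 24 nt.
Frame 3: ATA TGA CCA CGA AAC GGT AAT TGC GTC ACC TAG GAA TGC TTG GAA CTG CAC TTG GGT AAC — no ATG→stop ORF.
Longest: frame 2, positions 38–61, 24 nt = 8 codons = 7 aa. → 8 codons.

8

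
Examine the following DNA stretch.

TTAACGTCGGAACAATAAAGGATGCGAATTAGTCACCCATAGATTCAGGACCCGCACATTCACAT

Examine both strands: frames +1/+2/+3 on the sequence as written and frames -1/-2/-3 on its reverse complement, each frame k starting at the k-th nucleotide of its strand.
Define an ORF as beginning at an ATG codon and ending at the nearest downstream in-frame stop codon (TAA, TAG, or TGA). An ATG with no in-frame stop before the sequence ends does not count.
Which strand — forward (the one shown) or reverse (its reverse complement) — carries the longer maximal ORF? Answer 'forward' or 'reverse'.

Reverse complement (5'→3'): ATGTGAATGTGCGGGTCCTGAATCTATGGGTGACTAATTCGCATCCTTTATTGTTCCGACGTTAA
Frame +1: TTA ACG TCG GAA CAA TAA AGG ATG CGA ATT AGT CAC CCA TAG ATT CAG GAC CCG CAC ATT CAC — ATG at 22, stop TAG at 40 → 21 nt.
Frame +2: TAA CGT CGG AAC AAT AAA GGA TGC GAA TTA GTC ACC CAT AGA TTC AGG ACC CGC ACA TTC ACA — no ATG→stop ORF.
Frame +3: AAC GTC GGA ACA ATA AAG GAT GCG AAT TAG TCA CCC ATA GAT TCA GGA CCC GCA CAT TCA CAT — no ATG→stop ORF.
Frame -1: ATG TGA ATG TGC GGG TCC TGA ATC TAT GGG TGA CTA ATT CGC ATC CTT TAT TGT TCC GAC GTT — ATG at 1, stop TGA at 4 → 6 nt; ATG at 7, stop TGA at 19 → 15 nt.
Frame -2: TGT GAA TGT GCG GGT CCT GAA TCT ATG GGT GAC TAA TTC GCA TCC TTT ATT GTT CCG ACG TTA — ATG at 26, stop TAA at 35 → 12 nt.
Frame -3: GTG AAT GTG CGG GTC CTG AAT CTA TGG GTG ACT AAT TCG CAT CCT TTA TTG TTC CGA CGT TAA — no ATG→stop ORF.
Forward-strand max 21 nt; reverse-strand max 15 nt. The forward strand has the longer ORF.

forward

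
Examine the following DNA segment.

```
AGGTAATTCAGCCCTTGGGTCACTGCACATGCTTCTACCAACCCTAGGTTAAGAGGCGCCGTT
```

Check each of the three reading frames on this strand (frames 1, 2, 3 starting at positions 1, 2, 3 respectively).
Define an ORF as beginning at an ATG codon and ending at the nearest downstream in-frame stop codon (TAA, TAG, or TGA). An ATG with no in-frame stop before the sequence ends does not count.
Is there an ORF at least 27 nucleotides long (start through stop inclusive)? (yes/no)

no

Frame 1: AGG TAA TTC AGC CCT TGG GTC ACT GCA CAT GCT TCT ACC AAC CCT AGG TTA AGA GGC GCC GTT — no ATG→stop ORF.
Frame 2: GGT AAT TCA GCC CTT GGG TCA CTG CAC ATG CTT CTA CCA ACC CTA GGT TAA GAG GCG CCG — ATG at 29, stop TAA at 50 → 24 nt.
Frame 3: GTA ATT CAG CCC TTG GGT CAC TGC ACA TGC TTC TAC CAA CCC TAG GTT AAG AGG CGC CGT — no ATG→stop ORF.
Largest ORF found is 24 nucleotides < 27, so no.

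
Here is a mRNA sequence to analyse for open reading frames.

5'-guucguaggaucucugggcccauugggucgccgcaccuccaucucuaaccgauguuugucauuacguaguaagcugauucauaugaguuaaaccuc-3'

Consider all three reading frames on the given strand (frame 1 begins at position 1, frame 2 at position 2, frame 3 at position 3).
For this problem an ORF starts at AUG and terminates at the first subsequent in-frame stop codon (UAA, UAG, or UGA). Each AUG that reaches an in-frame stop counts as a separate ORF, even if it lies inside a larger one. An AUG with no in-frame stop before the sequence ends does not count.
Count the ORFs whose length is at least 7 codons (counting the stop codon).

Frame 1: GUU CGU AGG AUC UCU GGG CCC AUU GGG UCG CCG CAC CUC CAU CUC UAA CCG AUG UUU GUC AUU ACG UAG UAA GCU GAU UCA UAU GAG UUA AAC CUC — AUG at 52, stop UAG at 67 → 18 nt.
Frame 2: UUC GUA GGA UCU CUG GGC CCA UUG GGU CGC CGC ACC UCC AUC UCU AAC CGA UGU UUG UCA UUA CGU AGU AAG CUG AUU CAU AUG AGU UAA ACC — AUG at 83, stop UAA at 89 → 9 nt.
Frame 3: UCG UAG GAU CUC UGG GCC CAU UGG GUC GCC GCA CCU CCA UCU CUA ACC GAU GUU UGU CAU UAC GUA GUA AGC UGA UUC AUA UGA GUU AAA CCU — no AUG→stop ORF.
No ORF reaches 7 codons. Count = 0.

0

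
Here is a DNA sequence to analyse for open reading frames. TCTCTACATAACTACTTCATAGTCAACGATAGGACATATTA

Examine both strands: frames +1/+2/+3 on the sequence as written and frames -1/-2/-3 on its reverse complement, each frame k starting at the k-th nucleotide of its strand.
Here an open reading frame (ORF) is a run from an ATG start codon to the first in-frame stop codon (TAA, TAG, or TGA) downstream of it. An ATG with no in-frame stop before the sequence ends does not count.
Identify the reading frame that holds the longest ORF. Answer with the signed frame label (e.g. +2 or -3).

Reverse complement (5'→3'): TAATATGTCCTATCGTTGACTATGAAGTAGTTATGTAGAGA
Frame +1: TCT CTA CAT AAC TAC TTC ATA GTC AAC GAT AGG ACA TAT — no ATG→stop ORF.
Frame +2: CTC TAC ATA ACT ACT TCA TAG TCA ACG ATA GGA CAT ATT — no ATG→stop ORF.
Frame +3: TCT ACA TAA CTA CTT CAT AGT CAA CGA TAG GAC ATA TTA — no ATG→stop ORF.
Frame -1: TAA TAT GTC CTA TCG TTG ACT ATG AAG TAG TTA TGT AGA — ATG at 22, stop TAG at 28 → 9 nt.
Frame -2: AAT ATG TCC TAT CGT TGA CTA TGA AGT AGT TAT GTA GAG — ATG at 5, stop TGA at 17 → 15 nt.
Frame -3: ATA TGT CCT ATC GTT GAC TAT GAA GTA GTT ATG TAG AGA — ATG at 33, stop TAG at 36 → 6 nt.
Longest ORF is 15 nt in frame -2 (positions 5–19).

-2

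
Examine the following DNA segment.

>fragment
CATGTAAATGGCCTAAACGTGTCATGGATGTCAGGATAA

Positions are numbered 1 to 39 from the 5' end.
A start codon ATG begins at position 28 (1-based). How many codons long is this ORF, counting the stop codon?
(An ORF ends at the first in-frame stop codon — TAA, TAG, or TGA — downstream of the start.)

4

Codons from position 28: ATG (28–30), TCA (31–33), GGA (34–36), TAA (37–39).
TAA is the first in-frame stop; that's 4 codons including the stop.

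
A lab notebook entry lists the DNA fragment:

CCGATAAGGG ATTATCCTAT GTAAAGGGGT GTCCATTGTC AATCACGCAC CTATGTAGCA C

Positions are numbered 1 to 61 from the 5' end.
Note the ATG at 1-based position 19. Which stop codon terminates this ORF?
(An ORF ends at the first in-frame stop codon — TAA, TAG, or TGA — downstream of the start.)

TAA

Codons from position 19: ATG (19–21), TAA (22–24).
The first in-frame stop codon is TAA.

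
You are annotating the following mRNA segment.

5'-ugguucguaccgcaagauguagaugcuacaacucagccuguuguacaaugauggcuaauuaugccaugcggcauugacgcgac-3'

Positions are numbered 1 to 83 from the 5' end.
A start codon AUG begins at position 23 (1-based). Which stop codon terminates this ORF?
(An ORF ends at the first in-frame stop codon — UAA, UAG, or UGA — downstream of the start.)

Codons from position 23: AUG (23–25), CUA (26–28), CAA (29–31), CUC (32–34), AGC (35–37), CUG (38–40), UUG (41–43), UAC (44–46), AAU (47–49), GAU (50–52), GGC (53–55), UAA (56–58).
The first in-frame stop codon is UAA.

UAA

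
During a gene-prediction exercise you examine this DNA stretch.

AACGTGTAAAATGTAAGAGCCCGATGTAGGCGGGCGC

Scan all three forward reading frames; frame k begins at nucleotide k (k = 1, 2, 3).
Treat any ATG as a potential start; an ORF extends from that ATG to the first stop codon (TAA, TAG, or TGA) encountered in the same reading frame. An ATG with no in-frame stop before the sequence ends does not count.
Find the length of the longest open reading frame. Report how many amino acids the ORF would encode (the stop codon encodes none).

Frame 1: AAC GTG TAA AAT GTA AGA GCC CGA TGT AGG CGG GCG — no ATG→stop ORF.
Frame 2: ACG TGT AAA ATG TAA GAG CCC GAT GTA GGC GGG CGC — ATG at 11, stop TAA at 14 → 6 nt.
Frame 3: CGT GTA AAA TGT AAG AGC CCG ATG TAG GCG GGC — ATG at 24, stop TAG at 27 → 6 nt.
Longest: frame 2, positions 11–16, 6 nt = 2 codons = 1 aa. → 1 amino acids.

1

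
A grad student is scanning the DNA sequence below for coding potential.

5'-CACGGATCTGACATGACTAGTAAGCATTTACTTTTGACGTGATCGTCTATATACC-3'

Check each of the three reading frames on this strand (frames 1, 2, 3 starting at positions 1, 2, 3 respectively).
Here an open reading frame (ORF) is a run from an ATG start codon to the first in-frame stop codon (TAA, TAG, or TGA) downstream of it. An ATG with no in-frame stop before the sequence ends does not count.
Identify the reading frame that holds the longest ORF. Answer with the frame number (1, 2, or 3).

1

Frame 1: CAC GGA TCT GAC ATG ACT AGT AAG CAT TTA CTT TTG ACG TGA TCG TCT ATA TAC — ATG at 13, stop TGA at 40 → 30 nt.
Frame 2: ACG GAT CTG ACA TGA CTA GTA AGC ATT TAC TTT TGA CGT GAT CGT CTA TAT ACC — no ATG→stop ORF.
Frame 3: CGG ATC TGA CAT GAC TAG TAA GCA TTT ACT TTT GAC GTG ATC GTC TAT ATA — no ATG→stop ORF.
Longest ORF is 30 nt in frame 1 (positions 13–42).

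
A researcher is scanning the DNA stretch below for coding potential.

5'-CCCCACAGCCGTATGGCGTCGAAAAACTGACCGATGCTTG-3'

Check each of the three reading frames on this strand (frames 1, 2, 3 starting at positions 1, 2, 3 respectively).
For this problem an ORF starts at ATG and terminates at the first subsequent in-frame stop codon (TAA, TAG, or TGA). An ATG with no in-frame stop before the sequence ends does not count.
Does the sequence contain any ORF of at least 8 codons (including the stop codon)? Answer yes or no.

Frame 1: CCC CAC AGC CGT ATG GCG TCG AAA AAC TGA CCG ATG CTT — ATG at 13, stop TGA at 28 → 18 nt.
Frame 2: CCC ACA GCC GTA TGG CGT CGA AAA ACT GAC CGA TGC TTG — no ATG→stop ORF.
Frame 3: CCA CAG CCG TAT GGC GTC GAA AAA CTG ACC GAT GCT — no ATG→stop ORF.
Largest ORF found is 6 codons < 8, so no.

no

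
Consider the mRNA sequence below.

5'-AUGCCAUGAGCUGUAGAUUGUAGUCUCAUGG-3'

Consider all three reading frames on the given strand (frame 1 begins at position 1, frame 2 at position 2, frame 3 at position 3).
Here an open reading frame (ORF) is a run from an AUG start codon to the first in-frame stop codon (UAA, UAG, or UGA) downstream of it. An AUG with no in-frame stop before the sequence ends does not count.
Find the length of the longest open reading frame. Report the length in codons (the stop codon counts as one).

Frame 1: AUG CCA UGA GCU GUA GAU UGU AGU CUC AUG — AUG at 1, stop UGA at 7 → 9 nt.
Frame 2: UGC CAU GAG CUG UAG AUU GUA GUC UCA UGG — no AUG→stop ORF.
Frame 3: GCC AUG AGC UGU AGA UUG UAG UCU CAU — AUG at 6, stop UAG at 21 → 18 nt.
Longest: frame 3, positions 6–23, 18 nt = 6 codons = 5 aa. → 6 codons.

6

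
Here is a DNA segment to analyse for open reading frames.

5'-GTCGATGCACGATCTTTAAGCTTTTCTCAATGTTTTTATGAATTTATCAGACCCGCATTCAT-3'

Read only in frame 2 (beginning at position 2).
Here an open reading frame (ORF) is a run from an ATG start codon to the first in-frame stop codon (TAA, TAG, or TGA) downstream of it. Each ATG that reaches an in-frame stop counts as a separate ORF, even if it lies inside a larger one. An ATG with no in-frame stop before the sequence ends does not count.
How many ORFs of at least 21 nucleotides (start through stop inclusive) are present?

0

Frame 2: TCG ATG CAC GAT CTT TAA GCT TTT CTC AAT GTT TTT ATG AAT TTA TCA GAC CCG CAT TCA — ATG at 5, stop TAA at 17 → 15 nt.
No ORF reaches 21 nucleotides. Count = 0.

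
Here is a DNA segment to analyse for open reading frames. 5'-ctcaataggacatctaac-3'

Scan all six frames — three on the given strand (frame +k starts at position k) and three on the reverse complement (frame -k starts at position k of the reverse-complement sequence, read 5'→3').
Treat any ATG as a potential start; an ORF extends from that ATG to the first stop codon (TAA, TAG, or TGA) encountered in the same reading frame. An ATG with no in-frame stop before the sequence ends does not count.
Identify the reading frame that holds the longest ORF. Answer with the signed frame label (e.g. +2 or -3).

Reverse complement (5'→3'): GTTAGATGTCCTATTGAG
Frame +1: CTC AAT AGG ACA TCT AAC — no ATG→stop ORF.
Frame +2: TCA ATA GGA CAT CTA — no ATG→stop ORF.
Frame +3: CAA TAG GAC ATC TAA — no ATG→stop ORF.
Frame -1: GTT AGA TGT CCT ATT GAG — no ATG→stop ORF.
Frame -2: TTA GAT GTC CTA TTG — no ATG→stop ORF.
Frame -3: TAG ATG TCC TAT TGA — ATG at 6, stop TGA at 15 → 12 nt.
Longest ORF is 12 nt in frame -3 (positions 6–17).

-3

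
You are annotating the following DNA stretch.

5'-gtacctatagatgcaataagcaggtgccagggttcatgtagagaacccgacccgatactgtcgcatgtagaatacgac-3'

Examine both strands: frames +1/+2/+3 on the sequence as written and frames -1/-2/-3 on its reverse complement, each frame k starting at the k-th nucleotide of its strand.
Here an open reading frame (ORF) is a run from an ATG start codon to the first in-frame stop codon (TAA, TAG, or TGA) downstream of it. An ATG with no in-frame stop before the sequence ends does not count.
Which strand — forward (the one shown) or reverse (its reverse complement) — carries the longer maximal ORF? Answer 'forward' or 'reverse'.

Reverse complement (5'→3'): GTCGTATTCTACATGCGACAGTATCGGGTCGGGTTCTCTACATGAACCCTGGCACCTGCTTATTGCATCTATAGGTAC
Frame +1: GTA CCT ATA GAT GCA ATA AGC AGG TGC CAG GGT TCA TGT AGA GAA CCC GAC CCG ATA CTG TCG CAT GTA GAA TAC GAC — no ATG→stop ORF.
Frame +2: TAC CTA TAG ATG CAA TAA GCA GGT GCC AGG GTT CAT GTA GAG AAC CCG ACC CGA TAC TGT CGC ATG TAG AAT ACG — ATG at 11, stop TAA at 17 → 9 nt; ATG at 65, stop TAG at 68 → 6 nt.
Frame +3: ACC TAT AGA TGC AAT AAG CAG GTG CCA GGG TTC ATG TAG AGA ACC CGA CCC GAT ACT GTC GCA TGT AGA ATA CGA — ATG at 36, stop TAG at 39 → 6 nt.
Frame -1: GTC GTA TTC TAC ATG CGA CAG TAT CGG GTC GGG TTC TCT ACA TGA ACC CTG GCA CCT GCT TAT TGC ATC TAT AGG TAC — ATG at 13, stop TGA at 43 → 33 nt.
Frame -2: TCG TAT TCT ACA TGC GAC AGT ATC GGG TCG GGT TCT CTA CAT GAA CCC TGG CAC CTG CTT ATT GCA TCT ATA GGT — no ATG→stop ORF.
Frame -3: CGT ATT CTA CAT GCG ACA GTA TCG GGT CGG GTT CTC TAC ATG AAC CCT GGC ACC TGC TTA TTG CAT CTA TAG GTA — ATG at 42, stop TAG at 72 → 33 nt.
Forward-strand max 9 nt; reverse-strand max 33 nt. The reverse strand has the longer ORF.

reverse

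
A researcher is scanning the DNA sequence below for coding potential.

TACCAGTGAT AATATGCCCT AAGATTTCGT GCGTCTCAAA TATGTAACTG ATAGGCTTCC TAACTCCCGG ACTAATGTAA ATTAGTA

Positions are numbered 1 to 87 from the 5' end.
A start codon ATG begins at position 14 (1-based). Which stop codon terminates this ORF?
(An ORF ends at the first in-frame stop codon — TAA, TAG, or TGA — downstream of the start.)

TAA

Codons from position 14: ATG (14–16), CCC (17–19), TAA (20–22).
The first in-frame stop codon is TAA.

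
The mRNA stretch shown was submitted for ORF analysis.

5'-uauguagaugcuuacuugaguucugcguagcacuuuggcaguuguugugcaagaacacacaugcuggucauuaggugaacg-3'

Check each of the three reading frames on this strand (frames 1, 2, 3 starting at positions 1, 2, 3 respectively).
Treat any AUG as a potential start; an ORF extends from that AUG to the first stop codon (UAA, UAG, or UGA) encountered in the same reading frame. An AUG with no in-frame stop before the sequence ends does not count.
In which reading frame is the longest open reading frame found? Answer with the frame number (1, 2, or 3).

1

Frame 1: UAU GUA GAU GCU UAC UUG AGU UCU GCG UAG CAC UUU GGC AGU UGU UGU GCA AGA ACA CAC AUG CUG GUC AUU AGG UGA ACG — AUG at 61, stop UGA at 76 → 18 nt.
Frame 2: AUG UAG AUG CUU ACU UGA GUU CUG CGU AGC ACU UUG GCA GUU GUU GUG CAA GAA CAC ACA UGC UGG UCA UUA GGU GAA — AUG at 2, stop UAG at 5 → 6 nt; AUG at 8, stop UGA at 17 → 12 nt.
Frame 3: UGU AGA UGC UUA CUU GAG UUC UGC GUA GCA CUU UGG CAG UUG UUG UGC AAG AAC ACA CAU GCU GGU CAU UAG GUG AAC — no AUG→stop ORF.
Longest ORF is 18 nt in frame 1 (positions 61–78).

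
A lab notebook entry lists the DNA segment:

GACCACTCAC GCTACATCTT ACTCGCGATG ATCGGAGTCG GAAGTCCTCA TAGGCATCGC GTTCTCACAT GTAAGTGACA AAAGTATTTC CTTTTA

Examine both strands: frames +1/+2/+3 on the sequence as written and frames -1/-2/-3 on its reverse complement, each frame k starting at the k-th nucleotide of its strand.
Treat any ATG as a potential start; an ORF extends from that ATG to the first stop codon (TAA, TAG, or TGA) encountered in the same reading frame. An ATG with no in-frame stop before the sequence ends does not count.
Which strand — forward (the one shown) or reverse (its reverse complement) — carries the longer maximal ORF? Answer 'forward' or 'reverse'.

Reverse complement (5'→3'): TAAAAGGAAATACTTTTGTCACTTACATGTGAGAACGCGATGCCTATGAGGACTTCCGACTCCGATCATCGCGAGTAAGATGTAGCGTGAGTGGTC
Frame +1: GAC CAC TCA CGC TAC ATC TTA CTC GCG ATG ATC GGA GTC GGA AGT CCT CAT AGG CAT CGC GTT CTC ACA TGT AAG TGA CAA AAG TAT TTC CTT TTA — ATG at 28, stop TGA at 76 → 51 nt.
Frame +2: ACC ACT CAC GCT ACA TCT TAC TCG CGA TGA TCG GAG TCG GAA GTC CTC ATA GGC ATC GCG TTC TCA CAT GTA AGT GAC AAA AGT ATT TCC TTT — no ATG→stop ORF.
Frame +3: CCA CTC ACG CTA CAT CTT ACT CGC GAT GAT CGG AGT CGG AAG TCC TCA TAG GCA TCG CGT TCT CAC ATG TAA GTG ACA AAA GTA TTT CCT TTT — ATG at 69, stop TAA at 72 → 6 nt.
Frame -1: TAA AAG GAA ATA CTT TTG TCA CTT ACA TGT GAG AAC GCG ATG CCT ATG AGG ACT TCC GAC TCC GAT CAT CGC GAG TAA GAT GTA GCG TGA GTG GTC — ATG at 40, stop TAA at 76 → 39 nt; ATG at 46, stop TAA at 76 → 33 nt.
Frame -2: AAA AGG AAA TAC TTT TGT CAC TTA CAT GTG AGA ACG CGA TGC CTA TGA GGA CTT CCG ACT CCG ATC ATC GCG AGT AAG ATG TAG CGT GAG TGG — ATG at 80, stop TAG at 83 → 6 nt.
Frame -3: AAA GGA AAT ACT TTT GTC ACT TAC ATG TGA GAA CGC GAT GCC TAT GAG GAC TTC CGA CTC CGA TCA TCG CGA GTA AGA TGT AGC GTG AGT GGT — ATG at 27, stop TGA at 30 → 6 nt.
Forward-strand max 51 nt; reverse-strand max 39 nt. The forward strand has the longer ORF.

forward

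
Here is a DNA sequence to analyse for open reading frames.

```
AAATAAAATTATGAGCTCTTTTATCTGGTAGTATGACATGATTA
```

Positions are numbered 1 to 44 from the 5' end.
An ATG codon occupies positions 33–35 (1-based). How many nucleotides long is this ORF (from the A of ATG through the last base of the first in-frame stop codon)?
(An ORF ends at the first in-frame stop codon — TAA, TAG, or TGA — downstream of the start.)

9

Codons from position 33: ATG (33–35), ACA (36–38), TGA (39–41).
TGA is the first in-frame stop; ORF spans 33–41, 9 nucleotides.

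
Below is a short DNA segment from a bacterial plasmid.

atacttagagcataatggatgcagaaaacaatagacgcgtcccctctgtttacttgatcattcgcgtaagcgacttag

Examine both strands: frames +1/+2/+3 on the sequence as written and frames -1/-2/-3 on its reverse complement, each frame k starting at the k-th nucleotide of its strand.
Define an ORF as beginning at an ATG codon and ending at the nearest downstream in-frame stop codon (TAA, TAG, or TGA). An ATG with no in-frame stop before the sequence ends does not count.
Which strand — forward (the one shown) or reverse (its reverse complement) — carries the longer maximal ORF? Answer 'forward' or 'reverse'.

forward

Reverse complement (5'→3'): CTAAGTCGCTTACGCGAATGATCAAGTAAACAGAGGGGACGCGTCTATTGTTTTCTGCATCCATTATGCTCTAAGTAT
Frame +1: ATA CTT AGA GCA TAA TGG ATG CAG AAA ACA ATA GAC GCG TCC CCT CTG TTT ACT TGA TCA TTC GCG TAA GCG ACT TAG — ATG at 19, stop TGA at 55 → 39 nt.
Frame +2: TAC TTA GAG CAT AAT GGA TGC AGA AAA CAA TAG ACG CGT CCC CTC TGT TTA CTT GAT CAT TCG CGT AAG CGA CTT — no ATG→stop ORF.
Frame +3: ACT TAG AGC ATA ATG GAT GCA GAA AAC AAT AGA CGC GTC CCC TCT GTT TAC TTG ATC ATT CGC GTA AGC GAC TTA — no ATG→stop ORF.
Frame -1: CTA AGT CGC TTA CGC GAA TGA TCA AGT AAA CAG AGG GGA CGC GTC TAT TGT TTT CTG CAT CCA TTA TGC TCT AAG TAT — no ATG→stop ORF.
Frame -2: TAA GTC GCT TAC GCG AAT GAT CAA GTA AAC AGA GGG GAC GCG TCT ATT GTT TTC TGC ATC CAT TAT GCT CTA AGT — no ATG→stop ORF.
Frame -3: AAG TCG CTT ACG CGA ATG ATC AAG TAA ACA GAG GGG ACG CGT CTA TTG TTT TCT GCA TCC ATT ATG CTC TAA GTA — ATG at 18, stop TAA at 27 → 12 nt; ATG at 66, stop TAA at 72 → 9 nt.
Forward-strand max 39 nt; reverse-strand max 12 nt. The forward strand has the longer ORF.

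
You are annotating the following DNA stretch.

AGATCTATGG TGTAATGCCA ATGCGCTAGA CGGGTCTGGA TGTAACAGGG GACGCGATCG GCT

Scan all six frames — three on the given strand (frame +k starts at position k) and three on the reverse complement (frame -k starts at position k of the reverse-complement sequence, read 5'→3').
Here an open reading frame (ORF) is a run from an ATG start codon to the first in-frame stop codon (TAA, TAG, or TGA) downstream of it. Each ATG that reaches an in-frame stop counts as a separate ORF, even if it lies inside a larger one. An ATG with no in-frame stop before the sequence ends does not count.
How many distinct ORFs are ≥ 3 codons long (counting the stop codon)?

Reverse complement (5'→3'): AGCCGATCGCGTCCCCTGTTACATCCAGACCCGTCTAGCGCATTGGCATTACACCATAGATCT
Frame +1: AGA TCT ATG GTG TAA TGC CAA TGC GCT AGA CGG GTC TGG ATG TAA CAG GGG ACG CGA TCG GCT — ATG at 7, stop TAA at 13 → 9 nt; ATG at 40, stop TAA at 43 → 6 nt.
Frame +2: GAT CTA TGG TGT AAT GCC AAT GCG CTA GAC GGG TCT GGA TGT AAC AGG GGA CGC GAT CGG — no ATG→stop ORF.
Frame +3: ATC TAT GGT GTA ATG CCA ATG CGC TAG ACG GGT CTG GAT GTA ACA GGG GAC GCG ATC GGC — ATG at 15, stop TAG at 27 → 15 nt; ATG at 21, stop TAG at 27 → 9 nt.
Frame -1: AGC CGA TCG CGT CCC CTG TTA CAT CCA GAC CCG TCT AGC GCA TTG GCA TTA CAC CAT AGA TCT — no ATG→stop ORF.
Frame -2: GCC GAT CGC GTC CCC TGT TAC ATC CAG ACC CGT CTA GCG CAT TGG CAT TAC ACC ATA GAT — no ATG→stop ORF.
Frame -3: CCG ATC GCG TCC CCT GTT ACA TCC AGA CCC GTC TAG CGC ATT GGC ATT ACA CCA TAG ATC — no ATG→stop ORF.
ORFs ≥ 3 codons: frame +1 7–15 (3 codons), frame +3 15–29 (5 codons), frame +3 21–29 (3 codons). Count = 3.

3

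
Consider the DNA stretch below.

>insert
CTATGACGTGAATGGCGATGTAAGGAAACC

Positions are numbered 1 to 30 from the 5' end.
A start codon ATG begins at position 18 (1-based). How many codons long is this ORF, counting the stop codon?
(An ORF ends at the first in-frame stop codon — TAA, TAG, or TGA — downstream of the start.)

2

Codons from position 18: ATG (18–20), TAA (21–23).
TAA is the first in-frame stop; that's 2 codons including the stop.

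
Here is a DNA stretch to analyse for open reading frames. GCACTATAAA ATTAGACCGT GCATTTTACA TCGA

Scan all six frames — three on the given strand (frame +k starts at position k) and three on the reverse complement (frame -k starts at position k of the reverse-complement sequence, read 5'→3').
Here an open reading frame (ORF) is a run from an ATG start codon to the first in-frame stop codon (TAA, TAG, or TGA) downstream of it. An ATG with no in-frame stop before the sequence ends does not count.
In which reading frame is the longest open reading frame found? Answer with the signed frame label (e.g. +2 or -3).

-2

Reverse complement (5'→3'): TCGATGTAAAATGCACGGTCTAATTTTATAGTGC
Frame +1: GCA CTA TAA AAT TAG ACC GTG CAT TTT ACA TCG — no ATG→stop ORF.
Frame +2: CAC TAT AAA ATT AGA CCG TGC ATT TTA CAT CGA — no ATG→stop ORF.
Frame +3: ACT ATA AAA TTA GAC CGT GCA TTT TAC ATC — no ATG→stop ORF.
Frame -1: TCG ATG TAA AAT GCA CGG TCT AAT TTT ATA GTG — ATG at 4, stop TAA at 7 → 6 nt.
Frame -2: CGA TGT AAA ATG CAC GGT CTA ATT TTA TAG TGC — ATG at 11, stop TAG at 29 → 21 nt.
Frame -3: GAT GTA AAA TGC ACG GTC TAA TTT TAT AGT — no ATG→stop ORF.
Longest ORF is 21 nt in frame -2 (positions 11–31).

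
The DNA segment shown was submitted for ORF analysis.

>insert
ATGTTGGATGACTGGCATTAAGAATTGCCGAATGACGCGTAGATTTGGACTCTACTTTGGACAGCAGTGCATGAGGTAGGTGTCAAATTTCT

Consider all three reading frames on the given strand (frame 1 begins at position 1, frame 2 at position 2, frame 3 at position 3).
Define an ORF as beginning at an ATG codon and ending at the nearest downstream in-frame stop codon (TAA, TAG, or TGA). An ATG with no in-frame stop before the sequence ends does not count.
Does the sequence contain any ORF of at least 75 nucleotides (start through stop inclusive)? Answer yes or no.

no

Frame 1: ATG TTG GAT GAC TGG CAT TAA GAA TTG CCG AAT GAC GCG TAG ATT TGG ACT CTA CTT TGG ACA GCA GTG CAT GAG GTA GGT GTC AAA TTT — ATG at 1, stop TAA at 19 → 21 nt.
Frame 2: TGT TGG ATG ACT GGC ATT AAG AAT TGC CGA ATG ACG CGT AGA TTT GGA CTC TAC TTT GGA CAG CAG TGC ATG AGG TAG GTG TCA AAT TTC — ATG at 8, stop TAG at 77 → 72 nt; ATG at 32, stop TAG at 77 → 48 nt; ATG at 71, stop TAG at 77 → 9 nt.
Frame 3: GTT GGA TGA CTG GCA TTA AGA ATT GCC GAA TGA CGC GTA GAT TTG GAC TCT ACT TTG GAC AGC AGT GCA TGA GGT AGG TGT CAA ATT TCT — no ATG→stop ORF.
Largest ORF found is 72 nucleotides < 75, so no.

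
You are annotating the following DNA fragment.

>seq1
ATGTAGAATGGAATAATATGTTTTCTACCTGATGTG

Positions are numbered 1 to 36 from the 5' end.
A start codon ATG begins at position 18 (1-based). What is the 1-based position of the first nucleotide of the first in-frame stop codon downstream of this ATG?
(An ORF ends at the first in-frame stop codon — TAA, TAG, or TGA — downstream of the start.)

Codons from position 18: ATG (18–20), TTT (21–23), TCT (24–26), ACC (27–29), TGA (30–32).
TGA is a stop codon; it begins at position 30.

30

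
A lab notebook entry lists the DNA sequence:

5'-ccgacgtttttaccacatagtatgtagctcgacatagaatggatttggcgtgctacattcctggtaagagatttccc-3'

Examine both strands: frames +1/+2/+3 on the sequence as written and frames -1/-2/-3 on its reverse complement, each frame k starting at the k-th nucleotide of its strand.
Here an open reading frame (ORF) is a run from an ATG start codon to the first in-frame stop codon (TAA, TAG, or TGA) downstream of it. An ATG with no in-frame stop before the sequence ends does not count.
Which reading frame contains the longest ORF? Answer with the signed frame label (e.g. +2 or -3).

Reverse complement (5'→3'): GGGAAATCTCTTACCAGGAATGTAGCACGCCAAATCCATTCTATGTCGAGCTACATACTATGTGGTAAAAACGTCGG
Frame +1: CCG ACG TTT TTA CCA CAT AGT ATG TAG CTC GAC ATA GAA TGG ATT TGG CGT GCT ACA TTC CTG GTA AGA GAT TTC — ATG at 22, stop TAG at 25 → 6 nt.
Frame +2: CGA CGT TTT TAC CAC ATA GTA TGT AGC TCG ACA TAG AAT GGA TTT GGC GTG CTA CAT TCC TGG TAA GAG ATT TCC — no ATG→stop ORF.
Frame +3: GAC GTT TTT ACC ACA TAG TAT GTA GCT CGA CAT AGA ATG GAT TTG GCG TGC TAC ATT CCT GGT AAG AGA TTT CCC — no ATG→stop ORF.
Frame -1: GGG AAA TCT CTT ACC AGG AAT GTA GCA CGC CAA ATC CAT TCT ATG TCG AGC TAC ATA CTA TGT GGT AAA AAC GTC — no ATG→stop ORF.
Frame -2: GGA AAT CTC TTA CCA GGA ATG TAG CAC GCC AAA TCC ATT CTA TGT CGA GCT ACA TAC TAT GTG GTA AAA ACG TCG — ATG at 20, stop TAG at 23 → 6 nt.
Frame -3: GAA ATC TCT TAC CAG GAA TGT AGC ACG CCA AAT CCA TTC TAT GTC GAG CTA CAT ACT ATG TGG TAA AAA CGT CGG — ATG at 60, stop TAA at 66 → 9 nt.
Longest ORF is 9 nt in frame -3 (positions 60–68).

-3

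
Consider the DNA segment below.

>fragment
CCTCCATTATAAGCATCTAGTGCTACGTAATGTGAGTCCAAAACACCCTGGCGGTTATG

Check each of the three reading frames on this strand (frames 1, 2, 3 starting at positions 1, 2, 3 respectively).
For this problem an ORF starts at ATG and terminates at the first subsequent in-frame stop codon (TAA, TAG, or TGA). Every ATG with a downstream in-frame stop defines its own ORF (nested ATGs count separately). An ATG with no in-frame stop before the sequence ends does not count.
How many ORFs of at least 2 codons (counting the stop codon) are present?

Frame 1: CCT CCA TTA TAA GCA TCT AGT GCT ACG TAA TGT GAG TCC AAA ACA CCC TGG CGG TTA — no ATG→stop ORF.
Frame 2: CTC CAT TAT AAG CAT CTA GTG CTA CGT AAT GTG AGT CCA AAA CAC CCT GGC GGT TAT — no ATG→stop ORF.
Frame 3: TCC ATT ATA AGC ATC TAG TGC TAC GTA ATG TGA GTC CAA AAC ACC CTG GCG GTT ATG — ATG at 30, stop TGA at 33 → 6 nt.
ORFs ≥ 2 codons: frame 3 30–35 (2 codons). Count = 1.

1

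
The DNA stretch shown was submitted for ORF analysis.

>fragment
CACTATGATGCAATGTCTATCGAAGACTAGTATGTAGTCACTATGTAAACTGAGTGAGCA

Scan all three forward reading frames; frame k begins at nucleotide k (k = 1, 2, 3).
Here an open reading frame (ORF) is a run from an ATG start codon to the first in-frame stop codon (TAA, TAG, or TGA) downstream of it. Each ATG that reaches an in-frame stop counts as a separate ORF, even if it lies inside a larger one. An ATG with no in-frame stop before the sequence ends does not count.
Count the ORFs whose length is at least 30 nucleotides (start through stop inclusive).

Frame 1: CAC TAT GAT GCA ATG TCT ATC GAA GAC TAG TAT GTA GTC ACT ATG TAA ACT GAG TGA GCA — ATG at 13, stop TAG at 28 → 18 nt; ATG at 43, stop TAA at 46 → 6 nt.
Frame 2: ACT ATG ATG CAA TGT CTA TCG AAG ACT AGT ATG TAG TCA CTA TGT AAA CTG AGT GAG — ATG at 5, stop TAG at 35 → 33 nt; ATG at 8, stop TAG at 35 → 30 nt; ATG at 32, stop TAG at 35 → 6 nt.
Frame 3: CTA TGA TGC AAT GTC TAT CGA AGA CTA GTA TGT AGT CAC TAT GTA AAC TGA GTG AGC — no ATG→stop ORF.
ORFs ≥ 30 nucleotides: frame 2 5–37 (33 nucleotides), frame 2 8–37 (30 nucleotides). Count = 2.

2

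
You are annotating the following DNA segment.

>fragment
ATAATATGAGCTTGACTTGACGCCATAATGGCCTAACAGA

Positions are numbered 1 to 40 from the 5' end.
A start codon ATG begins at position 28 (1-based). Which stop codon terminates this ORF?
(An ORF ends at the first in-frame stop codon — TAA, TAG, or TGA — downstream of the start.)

TAA

Codons from position 28: ATG (28–30), GCC (31–33), TAA (34–36).
The first in-frame stop codon is TAA.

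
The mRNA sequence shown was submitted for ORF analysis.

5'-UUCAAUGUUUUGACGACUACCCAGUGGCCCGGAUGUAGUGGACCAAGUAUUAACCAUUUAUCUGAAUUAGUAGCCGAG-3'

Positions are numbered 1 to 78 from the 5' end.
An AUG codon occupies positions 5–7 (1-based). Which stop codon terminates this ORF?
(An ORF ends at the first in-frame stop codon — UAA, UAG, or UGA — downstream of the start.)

Codons from position 5: AUG (5–7), UUU (8–10), UGA (11–13).
The first in-frame stop codon is UGA.

UGA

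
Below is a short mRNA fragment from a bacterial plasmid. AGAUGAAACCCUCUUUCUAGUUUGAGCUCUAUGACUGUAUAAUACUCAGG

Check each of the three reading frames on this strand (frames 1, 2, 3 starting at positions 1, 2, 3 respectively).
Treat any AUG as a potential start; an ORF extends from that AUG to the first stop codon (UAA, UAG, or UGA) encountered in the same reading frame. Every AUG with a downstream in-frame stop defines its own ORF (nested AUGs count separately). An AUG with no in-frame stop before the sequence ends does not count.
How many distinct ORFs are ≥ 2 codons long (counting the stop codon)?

2

Frame 1: AGA UGA AAC CCU CUU UCU AGU UUG AGC UCU AUG ACU GUA UAA UAC UCA — AUG at 31, stop UAA at 40 → 12 nt.
Frame 2: GAU GAA ACC CUC UUU CUA GUU UGA GCU CUA UGA CUG UAU AAU ACU CAG — no AUG→stop ORF.
Frame 3: AUG AAA CCC UCU UUC UAG UUU GAG CUC UAU GAC UGU AUA AUA CUC AGG — AUG at 3, stop UAG at 18 → 18 nt.
ORFs ≥ 2 codons: frame 1 31–42 (4 codons), frame 3 3–20 (6 codons). Count = 2.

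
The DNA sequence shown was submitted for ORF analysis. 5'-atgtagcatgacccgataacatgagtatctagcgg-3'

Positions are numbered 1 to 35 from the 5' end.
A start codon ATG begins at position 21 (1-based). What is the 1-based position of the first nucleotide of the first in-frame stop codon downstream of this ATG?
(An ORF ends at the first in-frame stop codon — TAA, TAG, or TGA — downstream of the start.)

30

Codons from position 21: ATG (21–23), AGT (24–26), ATC (27–29), TAG (30–32).
TAG is a stop codon; it begins at position 30.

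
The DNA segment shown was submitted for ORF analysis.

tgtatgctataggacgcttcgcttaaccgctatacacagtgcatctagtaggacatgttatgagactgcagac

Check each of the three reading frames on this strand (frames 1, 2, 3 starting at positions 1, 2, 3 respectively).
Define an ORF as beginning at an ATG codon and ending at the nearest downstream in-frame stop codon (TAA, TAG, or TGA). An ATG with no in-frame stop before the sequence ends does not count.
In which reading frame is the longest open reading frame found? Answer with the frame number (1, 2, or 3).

1

Frame 1: TGT ATG CTA TAG GAC GCT TCG CTT AAC CGC TAT ACA CAG TGC ATC TAG TAG GAC ATG TTA TGA GAC TGC AGA — ATG at 4, stop TAG at 10 → 9 nt; ATG at 55, stop TGA at 61 → 9 nt.
Frame 2: GTA TGC TAT AGG ACG CTT CGC TTA ACC GCT ATA CAC AGT GCA TCT AGT AGG ACA TGT TAT GAG ACT GCA GAC — no ATG→stop ORF.
Frame 3: TAT GCT ATA GGA CGC TTC GCT TAA CCG CTA TAC ACA GTG CAT CTA GTA GGA CAT GTT ATG AGA CTG CAG — no ATG→stop ORF.
Longest ORF is 9 nt in frame 1 (positions 4–12).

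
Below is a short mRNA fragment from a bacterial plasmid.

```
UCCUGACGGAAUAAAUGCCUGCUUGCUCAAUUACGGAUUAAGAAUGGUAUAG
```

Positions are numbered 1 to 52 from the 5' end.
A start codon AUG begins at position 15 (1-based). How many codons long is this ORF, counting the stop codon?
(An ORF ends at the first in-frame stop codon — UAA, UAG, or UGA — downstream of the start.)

Codons from position 15: AUG (15–17), CCU (18–20), GCU (21–23), UGC (24–26), UCA (27–29), AUU (30–32), ACG (33–35), GAU (36–38), UAA (39–41).
UAA is the first in-frame stop; that's 9 codons including the stop.

9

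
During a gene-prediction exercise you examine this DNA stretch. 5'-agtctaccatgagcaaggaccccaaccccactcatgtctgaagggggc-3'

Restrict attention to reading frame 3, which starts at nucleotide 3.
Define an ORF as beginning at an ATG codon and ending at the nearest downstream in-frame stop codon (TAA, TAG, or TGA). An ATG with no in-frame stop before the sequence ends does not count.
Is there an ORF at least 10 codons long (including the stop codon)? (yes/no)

Frame 3: TCT ACC ATG AGC AAG GAC CCC AAC CCC ACT CAT GTC TGA AGG GGG — ATG at 9, stop TGA at 39 → 33 nt.
Frame 3 has an ORF of 11 codons (positions 9–41) ≥ 10, so yes.

yes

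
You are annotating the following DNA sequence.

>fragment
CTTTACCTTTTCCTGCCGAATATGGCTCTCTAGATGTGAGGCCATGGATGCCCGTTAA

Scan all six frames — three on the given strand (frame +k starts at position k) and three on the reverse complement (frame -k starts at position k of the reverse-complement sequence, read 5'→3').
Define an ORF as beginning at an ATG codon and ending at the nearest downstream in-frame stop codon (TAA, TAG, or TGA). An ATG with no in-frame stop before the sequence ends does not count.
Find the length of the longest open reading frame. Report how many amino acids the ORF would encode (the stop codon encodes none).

4

Reverse complement (5'→3'): TTAACGGGCATCCATGGCCTCACATCTAGAGAGCCATATTCGGCAGGAAAAGGTAAAG
Frame +1: CTT TAC CTT TTC CTG CCG AAT ATG GCT CTC TAG ATG TGA GGC CAT GGA TGC CCG TTA — ATG at 22, stop TAG at 31 → 12 nt; ATG at 34, stop TGA at 37 → 6 nt.
Frame +2: TTT ACC TTT TCC TGC CGA ATA TGG CTC TCT AGA TGT GAG GCC ATG GAT GCC CGT TAA — ATG at 44, stop TAA at 56 → 15 nt.
Frame +3: TTA CCT TTT CCT GCC GAA TAT GGC TCT CTA GAT GTG AGG CCA TGG ATG CCC GTT — no ATG→stop ORF.
Frame -1: TTA ACG GGC ATC CAT GGC CTC ACA TCT AGA GAG CCA TAT TCG GCA GGA AAA GGT AAA — no ATG→stop ORF.
Frame -2: TAA CGG GCA TCC ATG GCC TCA CAT CTA GAG AGC CAT ATT CGG CAG GAA AAG GTA AAG — no ATG→stop ORF.
Frame -3: AAC GGG CAT CCA TGG CCT CAC ATC TAG AGA GCC ATA TTC GGC AGG AAA AGG TAA — no ATG→stop ORF.
Longest: frame +2, positions 44–58, 15 nt = 5 codons = 4 aa. → 4 amino acids.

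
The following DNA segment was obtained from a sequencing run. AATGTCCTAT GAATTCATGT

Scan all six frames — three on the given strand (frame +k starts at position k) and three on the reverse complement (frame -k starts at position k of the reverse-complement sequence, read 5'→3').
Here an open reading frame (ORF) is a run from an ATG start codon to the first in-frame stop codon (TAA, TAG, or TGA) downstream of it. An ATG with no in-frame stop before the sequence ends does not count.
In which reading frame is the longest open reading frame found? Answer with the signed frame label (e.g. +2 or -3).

Reverse complement (5'→3'): ACATGAATTCATAGGACATT
Frame +1: AAT GTC CTA TGA ATT CAT — no ATG→stop ORF.
Frame +2: ATG TCC TAT GAA TTC ATG — no ATG→stop ORF.
Frame +3: TGT CCT ATG AAT TCA TGT — no ATG→stop ORF.
Frame -1: ACA TGA ATT CAT AGG ACA — no ATG→stop ORF.
Frame -2: CAT GAA TTC ATA GGA CAT — no ATG→stop ORF.
Frame -3: ATG AAT TCA TAG GAC ATT — ATG at 3, stop TAG at 12 → 12 nt.
Longest ORF is 12 nt in frame -3 (positions 3–14).

-3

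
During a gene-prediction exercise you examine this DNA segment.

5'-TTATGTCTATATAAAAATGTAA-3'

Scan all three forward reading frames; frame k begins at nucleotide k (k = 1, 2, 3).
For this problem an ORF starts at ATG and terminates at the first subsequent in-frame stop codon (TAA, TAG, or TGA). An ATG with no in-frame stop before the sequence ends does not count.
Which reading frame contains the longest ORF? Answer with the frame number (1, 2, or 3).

3

Frame 1: TTA TGT CTA TAT AAA AAT GTA — no ATG→stop ORF.
Frame 2: TAT GTC TAT ATA AAA ATG TAA — ATG at 17, stop TAA at 20 → 6 nt.
Frame 3: ATG TCT ATA TAA AAA TGT — ATG at 3, stop TAA at 12 → 12 nt.
Longest ORF is 12 nt in frame 3 (positions 3–14).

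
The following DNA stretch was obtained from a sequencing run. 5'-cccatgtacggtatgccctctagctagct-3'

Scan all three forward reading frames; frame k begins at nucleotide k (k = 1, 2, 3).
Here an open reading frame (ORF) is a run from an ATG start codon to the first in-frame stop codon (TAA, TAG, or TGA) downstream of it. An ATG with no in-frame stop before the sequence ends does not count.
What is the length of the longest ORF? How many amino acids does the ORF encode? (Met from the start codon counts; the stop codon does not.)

7

Frame 1: CCC ATG TAC GGT ATG CCC TCT AGC TAG — ATG at 4, stop TAG at 25 → 24 nt; ATG at 13, stop TAG at 25 → 15 nt.
Frame 2: CCA TGT ACG GTA TGC CCT CTA GCT AGC — no ATG→stop ORF.
Frame 3: CAT GTA CGG TAT GCC CTC TAG CTA GCT — no ATG→stop ORF.
Longest: frame 1, positions 4–27, 24 nt = 8 codons = 7 aa. → 7 amino acids.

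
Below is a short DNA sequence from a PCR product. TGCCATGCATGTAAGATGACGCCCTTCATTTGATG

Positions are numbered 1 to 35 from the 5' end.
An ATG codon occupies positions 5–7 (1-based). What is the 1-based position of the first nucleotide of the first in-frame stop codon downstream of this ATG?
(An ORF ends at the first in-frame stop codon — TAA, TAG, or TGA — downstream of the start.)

Codons from position 5: ATG (5–7), CAT (8–10), GTA (11–13), AGA (14–16), TGA (17–19).
TGA is a stop codon; it begins at position 17.

17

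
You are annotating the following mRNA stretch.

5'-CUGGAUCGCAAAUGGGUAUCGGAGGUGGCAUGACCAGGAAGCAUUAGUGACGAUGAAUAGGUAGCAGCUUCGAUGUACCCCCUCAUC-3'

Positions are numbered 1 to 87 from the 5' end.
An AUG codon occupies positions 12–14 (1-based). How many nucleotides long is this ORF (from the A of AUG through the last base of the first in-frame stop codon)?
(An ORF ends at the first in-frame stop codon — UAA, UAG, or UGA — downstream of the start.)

36

Codons from position 12: AUG (12–14), GGU (15–17), AUC (18–20), GGA (21–23), GGU (24–26), GGC (27–29), AUG (30–32), ACC (33–35), AGG (36–38), AAG (39–41), CAU (42–44), UAG (45–47).
UAG is the first in-frame stop; ORF spans 12–47, 36 nucleotides.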